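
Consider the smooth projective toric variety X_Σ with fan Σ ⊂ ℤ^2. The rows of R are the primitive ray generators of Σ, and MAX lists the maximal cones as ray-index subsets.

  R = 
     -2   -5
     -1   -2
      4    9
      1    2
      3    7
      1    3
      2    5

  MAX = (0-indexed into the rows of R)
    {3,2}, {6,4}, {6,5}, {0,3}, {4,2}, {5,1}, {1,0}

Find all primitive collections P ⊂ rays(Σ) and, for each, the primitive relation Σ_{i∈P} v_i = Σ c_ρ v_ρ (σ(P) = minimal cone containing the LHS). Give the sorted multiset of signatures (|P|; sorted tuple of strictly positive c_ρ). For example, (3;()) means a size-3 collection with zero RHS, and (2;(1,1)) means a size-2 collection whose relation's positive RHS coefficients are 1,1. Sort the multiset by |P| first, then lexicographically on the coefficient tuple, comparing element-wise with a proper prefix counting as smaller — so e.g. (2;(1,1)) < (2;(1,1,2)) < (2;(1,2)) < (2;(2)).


|primitive collections| = 14. Relations:

  P={0,6}:  v_{0} + v_{6} = 0 — sig = (2;())
  P={1,3}:  v_{1} + v_{3} = 0 — sig = (2;())
  P={0,4}:  v_{0} + v_{4} = v_{3} — sig = (2;(1))
  P={0,5}:  v_{0} + v_{5} = v_{1} — sig = (2;(1))
  P={1,2}:  v_{1} + v_{2} = v_{4} — sig = (2;(1))
  P={1,4}:  v_{1} + v_{4} = v_{6} — sig = (2;(1))
  P={1,6}:  v_{1} + v_{6} = v_{5} — sig = (2;(1))
  P={3,4}:  v_{3} + v_{4} = v_{2} — sig = (2;(1))
  P={3,5}:  v_{3} + v_{5} = v_{6} — sig = (2;(1))
  P={3,6}:  v_{3} + v_{6} = v_{4} — sig = (2;(1))
  P={2,5}:  v_{2} + v_{5} = v_{4} + v_{6} — sig = (2;(1,1))
  P={0,2}:  v_{0} + v_{2} = 2·v_{3} — sig = (2;(2))
  P={2,6}:  v_{2} + v_{6} = 2·v_{4} — sig = (2;(2))
  P={4,5}:  v_{4} + v_{5} = 2·v_{6} — sig = (2;(2))

Hence PRS(X_Σ) =
    |P|=2: 14 collections, coeffs (), (), (1), (1), (1), (1), (1), (1), (1), (1), (1,1), (2), (2), (2)


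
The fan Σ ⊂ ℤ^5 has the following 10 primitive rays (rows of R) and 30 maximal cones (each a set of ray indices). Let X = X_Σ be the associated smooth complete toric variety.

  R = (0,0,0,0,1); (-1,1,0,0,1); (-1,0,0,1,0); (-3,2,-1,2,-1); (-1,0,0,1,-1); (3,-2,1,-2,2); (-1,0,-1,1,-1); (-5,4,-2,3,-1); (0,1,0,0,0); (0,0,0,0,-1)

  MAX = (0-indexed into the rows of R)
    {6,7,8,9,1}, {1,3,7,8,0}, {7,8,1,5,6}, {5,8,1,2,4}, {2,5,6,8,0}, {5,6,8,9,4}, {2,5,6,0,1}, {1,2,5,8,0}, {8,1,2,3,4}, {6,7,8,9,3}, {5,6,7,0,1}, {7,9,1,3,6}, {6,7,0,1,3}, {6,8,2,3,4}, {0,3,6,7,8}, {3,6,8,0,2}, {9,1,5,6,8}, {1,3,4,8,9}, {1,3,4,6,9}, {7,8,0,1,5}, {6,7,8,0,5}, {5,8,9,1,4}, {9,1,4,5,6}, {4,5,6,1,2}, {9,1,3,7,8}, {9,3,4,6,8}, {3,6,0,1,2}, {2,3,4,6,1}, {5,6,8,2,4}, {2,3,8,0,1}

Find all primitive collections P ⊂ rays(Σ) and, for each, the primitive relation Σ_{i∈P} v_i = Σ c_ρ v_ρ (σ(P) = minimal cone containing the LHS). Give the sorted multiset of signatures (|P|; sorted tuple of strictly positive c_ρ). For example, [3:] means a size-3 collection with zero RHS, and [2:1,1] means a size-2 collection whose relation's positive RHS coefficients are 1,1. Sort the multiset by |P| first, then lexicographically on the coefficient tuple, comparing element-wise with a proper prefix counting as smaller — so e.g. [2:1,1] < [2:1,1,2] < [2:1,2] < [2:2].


11 collections generate NE(X_Σ); each relation:

  • {0,9}:  v_{0} + v_{9} = 0  →  sig = [2:]
  • {0,4}:  v_{0} + v_{4} = v_{2}  →  sig = [2:1]
  • {2,9}:  v_{2} + v_{9} = v_{4}  →  sig = [2:1]
  • {3,5}:  v_{3} + v_{5} = v_{0}  →  sig = [2:1]
  • {2,7}:  v_{2} + v_{7} = v_{0} + 2·v_{3}  →  sig = [2:1,2]
  • {4,7}:  v_{4} + v_{7} = 2·v_{3}  →  sig = [2:2]
  • {5,7,9}:  v_{5} + v_{7} + v_{9} = v_{1} + v_{6} + v_{8}  →  sig = [3:1,1,1]
  • {1,3,6,8}:  v_{1} + v_{3} + v_{6} + v_{8} = v_{7}  →  sig = [4:1]
  • {1,4,6,8}:  v_{1} + v_{4} + v_{6} + v_{8} = v_{3}  →  sig = [4:1]
  • {0,1,6,8}:  v_{0} + v_{1} + v_{6} + v_{8} = v_{5} + v_{7}  →  sig = [4:1,1]
  • {1,2,6,8}:  v_{1} + v_{2} + v_{6} + v_{8} = v_{0} + v_{3}  →  sig = [4:1,1]

Hence PRS(X_Σ) =
{ [2:],  [2:1] ×3,  [2:1,2],  [2:2],  [3:1,1,1],  [4:1] ×2,  [4:1,1] ×2 }


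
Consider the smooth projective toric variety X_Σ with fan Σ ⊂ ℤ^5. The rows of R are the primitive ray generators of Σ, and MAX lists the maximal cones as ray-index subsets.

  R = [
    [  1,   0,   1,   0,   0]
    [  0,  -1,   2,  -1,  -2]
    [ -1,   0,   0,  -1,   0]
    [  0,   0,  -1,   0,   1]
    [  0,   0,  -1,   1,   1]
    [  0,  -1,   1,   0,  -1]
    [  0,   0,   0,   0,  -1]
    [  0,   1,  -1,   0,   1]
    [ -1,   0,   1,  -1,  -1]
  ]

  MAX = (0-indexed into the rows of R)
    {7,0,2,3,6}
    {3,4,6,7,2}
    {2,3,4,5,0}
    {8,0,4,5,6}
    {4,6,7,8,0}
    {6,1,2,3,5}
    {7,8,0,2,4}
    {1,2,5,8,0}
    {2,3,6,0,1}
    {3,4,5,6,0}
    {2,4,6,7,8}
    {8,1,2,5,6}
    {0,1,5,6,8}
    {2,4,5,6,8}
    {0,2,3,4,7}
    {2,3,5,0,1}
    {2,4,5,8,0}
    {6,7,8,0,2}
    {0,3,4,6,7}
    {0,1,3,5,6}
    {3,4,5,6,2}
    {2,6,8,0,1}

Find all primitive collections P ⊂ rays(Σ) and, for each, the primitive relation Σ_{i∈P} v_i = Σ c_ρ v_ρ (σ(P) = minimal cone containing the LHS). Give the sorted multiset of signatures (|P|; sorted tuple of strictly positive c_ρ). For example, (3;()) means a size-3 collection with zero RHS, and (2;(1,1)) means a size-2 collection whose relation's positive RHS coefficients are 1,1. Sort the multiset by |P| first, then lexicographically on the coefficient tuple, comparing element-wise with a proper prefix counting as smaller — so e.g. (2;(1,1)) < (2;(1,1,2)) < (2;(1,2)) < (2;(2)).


The 6 primitive collections of Σ (r=9, n=5):

  P = {5,7}:  v_{5} + v_{7} = 0  ⇒ sig = (2;())
  P = {1,4}:  v_{1} + v_{4} = v_{5}  ⇒ sig = (2;(1))
  P = {3,8}:  v_{3} + v_{8} = v_{2}  ⇒ sig = (2;(1))
  P = {1,7}:  v_{1} + v_{7} = v_{0} + v_{2} + v_{6}  ⇒ sig = (2;(1,1,1))
  P = {0,2,4,6}:  v_{0} + v_{2} + v_{4} + v_{6} = 0  ⇒ sig = (4;())
  P = {0,2,5,6}:  v_{0} + v_{2} + v_{5} + v_{6} = v_{1}  ⇒ sig = (4;(1))

Sorted signature multiset PRS(X):
[(2;()), (2;(1)), (2;(1)), (2;(1,1,1)), (4;()), (4;(1))]


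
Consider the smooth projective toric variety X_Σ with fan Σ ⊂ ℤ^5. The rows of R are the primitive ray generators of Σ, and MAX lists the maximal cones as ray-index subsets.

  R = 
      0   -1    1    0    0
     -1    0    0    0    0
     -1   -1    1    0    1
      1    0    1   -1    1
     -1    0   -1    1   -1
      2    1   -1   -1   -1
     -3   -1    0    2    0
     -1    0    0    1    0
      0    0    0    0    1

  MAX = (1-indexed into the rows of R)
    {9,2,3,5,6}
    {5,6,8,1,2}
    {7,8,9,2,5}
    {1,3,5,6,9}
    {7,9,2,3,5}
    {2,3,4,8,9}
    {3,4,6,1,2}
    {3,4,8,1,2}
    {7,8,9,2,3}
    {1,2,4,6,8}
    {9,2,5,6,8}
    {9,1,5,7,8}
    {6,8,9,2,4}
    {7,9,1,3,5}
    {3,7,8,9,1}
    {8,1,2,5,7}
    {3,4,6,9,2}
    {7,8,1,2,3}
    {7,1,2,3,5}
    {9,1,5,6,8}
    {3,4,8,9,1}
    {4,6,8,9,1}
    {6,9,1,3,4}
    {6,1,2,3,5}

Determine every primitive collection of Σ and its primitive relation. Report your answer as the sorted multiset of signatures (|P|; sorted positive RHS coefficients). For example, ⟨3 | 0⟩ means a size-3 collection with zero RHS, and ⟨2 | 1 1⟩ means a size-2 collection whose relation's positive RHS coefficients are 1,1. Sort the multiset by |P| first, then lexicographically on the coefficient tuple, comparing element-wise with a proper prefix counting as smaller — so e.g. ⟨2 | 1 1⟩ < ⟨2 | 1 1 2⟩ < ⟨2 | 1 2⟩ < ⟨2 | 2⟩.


Primitive collections (6):

  • {4,5}:  v_{4} + v_{5} = 0  →  sig = ⟨2 | 0⟩
  • {6,7}:  v_{6} + v_{7} = v_{5}  →  sig = ⟨2 | 1⟩
  • {4,7}:  v_{4} + v_{7} = v_{3} + v_{8}  →  sig = ⟨2 | 1 1⟩
  • {3,6,8}:  v_{3} + v_{6} + v_{8} = 0  →  sig = ⟨3 | 0⟩
  • {1,2,9}:  v_{1} + v_{2} + v_{9} = v_{3}  →  sig = ⟨3 | 1⟩
  • {3,5,8}:  v_{3} + v_{5} + v_{8} = v_{7}  →  sig = ⟨3 | 1⟩

Hence PRS(X_Σ) =
{ ⟨2 | 0⟩,  ⟨2 | 1⟩,  ⟨2 | 1 1⟩,  ⟨3 | 0⟩,  ⟨3 | 1⟩ ×2 }


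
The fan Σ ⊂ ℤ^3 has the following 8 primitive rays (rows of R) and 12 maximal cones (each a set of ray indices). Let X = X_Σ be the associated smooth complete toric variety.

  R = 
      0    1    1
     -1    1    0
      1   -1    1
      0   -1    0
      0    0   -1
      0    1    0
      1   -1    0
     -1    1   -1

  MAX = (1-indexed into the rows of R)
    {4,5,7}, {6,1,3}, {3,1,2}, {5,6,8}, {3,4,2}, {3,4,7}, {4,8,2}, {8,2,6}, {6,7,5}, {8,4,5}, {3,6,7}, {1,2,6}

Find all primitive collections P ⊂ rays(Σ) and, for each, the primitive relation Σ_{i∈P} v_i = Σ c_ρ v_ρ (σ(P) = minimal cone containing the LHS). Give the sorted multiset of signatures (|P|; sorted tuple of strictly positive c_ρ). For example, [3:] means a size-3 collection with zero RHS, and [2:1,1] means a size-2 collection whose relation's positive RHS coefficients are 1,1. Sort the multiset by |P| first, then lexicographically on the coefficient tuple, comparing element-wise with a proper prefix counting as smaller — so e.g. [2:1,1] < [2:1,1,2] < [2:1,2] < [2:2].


11 collections generate NE(X_Σ); each relation:

  P={2,7}:  v_{2} + v_{7} = 0  ⇒ sig = [2:]
  P={3,8}:  v_{3} + v_{8} = 0  ⇒ sig = [2:]
  P={4,6}:  v_{4} + v_{6} = 0  ⇒ sig = [2:]
  P={1,5}:  v_{1} + v_{5} = v_{6}  ⇒ sig = [2:1]
  P={2,5}:  v_{2} + v_{5} = v_{8}  ⇒ sig = [2:1]
  P={3,5}:  v_{3} + v_{5} = v_{7}  ⇒ sig = [2:1]
  P={7,8}:  v_{7} + v_{8} = v_{5}  ⇒ sig = [2:1]
  P={1,4}:  v_{1} + v_{4} = v_{2} + v_{3}  ⇒ sig = [2:1,1]
  P={1,7}:  v_{1} + v_{7} = v_{3} + v_{6}  ⇒ sig = [2:1,1]
  P={1,8}:  v_{1} + v_{8} = v_{2} + v_{6}  ⇒ sig = [2:1,1]
  P={2,3,6}:  v_{2} + v_{3} + v_{6} = v_{1}  ⇒ sig = [3:1]

Sorted signature multiset PRS(X):
{ [2:] ×3,  [2:1] ×4,  [2:1,1] ×3,  [3:1] }


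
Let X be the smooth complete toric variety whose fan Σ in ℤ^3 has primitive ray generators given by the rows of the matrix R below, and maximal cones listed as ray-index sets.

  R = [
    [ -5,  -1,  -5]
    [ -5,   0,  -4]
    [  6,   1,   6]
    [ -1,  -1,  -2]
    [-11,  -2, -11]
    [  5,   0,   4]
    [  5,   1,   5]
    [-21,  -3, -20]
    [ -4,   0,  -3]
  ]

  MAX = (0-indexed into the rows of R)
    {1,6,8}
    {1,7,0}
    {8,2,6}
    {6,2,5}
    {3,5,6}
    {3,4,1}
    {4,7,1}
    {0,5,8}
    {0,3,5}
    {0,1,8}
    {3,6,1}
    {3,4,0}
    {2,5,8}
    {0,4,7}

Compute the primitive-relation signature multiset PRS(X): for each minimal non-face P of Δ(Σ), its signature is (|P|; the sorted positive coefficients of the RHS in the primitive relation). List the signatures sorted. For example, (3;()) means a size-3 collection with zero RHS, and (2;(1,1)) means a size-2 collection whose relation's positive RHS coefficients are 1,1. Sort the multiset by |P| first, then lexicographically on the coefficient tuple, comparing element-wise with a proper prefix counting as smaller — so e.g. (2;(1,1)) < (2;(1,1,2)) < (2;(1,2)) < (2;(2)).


The 18 primitive collections of Σ (r=9, n=3):

  P={0,6}:  v_{0} + v_{6} = 0  →  sig = (2;())
  P={1,5}:  v_{1} + v_{5} = 0  →  sig = (2;())
  P={2,3}:  v_{2} + v_{3} = v_{5}  →  sig = (2;(1))
  P={2,4}:  v_{2} + v_{4} = v_{0}  →  sig = (2;(1))
  P={3,8}:  v_{3} + v_{8} = v_{0}  →  sig = (2;(1))
  P={0,2}:  v_{0} + v_{2} = v_{5} + v_{8}  →  sig = (2;(1,1))
  P={1,2}:  v_{1} + v_{2} = v_{6} + v_{8}  →  sig = (2;(1,1))
  P={4,5}:  v_{4} + v_{5} = v_{0} + v_{3}  →  sig = (2;(1,1))
  P={4,6}:  v_{4} + v_{6} = v_{1} + v_{3}  →  sig = (2;(1,1))
  P={5,7}:  v_{5} + v_{7} = v_{0} + v_{4}  →  sig = (2;(1,1))
  P={6,7}:  v_{6} + v_{7} = v_{1} + v_{4}  →  sig = (2;(1,1))
  P={2,7}:  v_{2} + v_{7} = 2·v_{0} + v_{1}  →  sig = (2;(1,2))
  P={4,8}:  v_{4} + v_{8} = 2·v_{0} + v_{1}  →  sig = (2;(1,2))
  P={3,7}:  v_{3} + v_{7} = 2·v_{4}  →  sig = (2;(2))
  P={7,8}:  v_{7} + v_{8} = 3·v_{0} + 2·v_{1}  →  sig = (2;(2,3))
  P={0,1,3}:  v_{0} + v_{1} + v_{3} = v_{4}  →  sig = (3;(1))
  P={0,1,4}:  v_{0} + v_{1} + v_{4} = v_{7}  →  sig = (3;(1))
  P={5,6,8}:  v_{5} + v_{6} + v_{8} = v_{2}  →  sig = (3;(1))

so the primitive-relation signature multiset is
[(2;()), (2;()), (2;(1)), (2;(1)), (2;(1)), (2;(1,1)), (2;(1,1)), (2;(1,1)), (2;(1,1)), (2;(1,1)), (2;(1,1)), (2;(1,2)), (2;(1,2)), (2;(2)), (2;(2,3)), (3;(1)), (3;(1)), (3;(1))]


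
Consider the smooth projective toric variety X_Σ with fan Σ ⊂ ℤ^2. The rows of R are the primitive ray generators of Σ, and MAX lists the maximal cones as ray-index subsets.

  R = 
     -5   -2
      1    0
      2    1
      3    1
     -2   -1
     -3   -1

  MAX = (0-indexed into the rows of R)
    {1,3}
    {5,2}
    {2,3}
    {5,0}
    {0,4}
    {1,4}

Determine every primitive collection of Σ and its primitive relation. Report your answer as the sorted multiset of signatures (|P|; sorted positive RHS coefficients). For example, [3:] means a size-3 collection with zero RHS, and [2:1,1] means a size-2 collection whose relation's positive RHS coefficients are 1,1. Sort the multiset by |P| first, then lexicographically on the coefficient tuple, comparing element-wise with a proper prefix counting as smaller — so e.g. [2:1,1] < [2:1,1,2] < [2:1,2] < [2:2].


Σ has 9 primitive collections:

  • {2,4}:  v_{2} + v_{4} = 0  →  sig = [2:]
  • {3,5}:  v_{3} + v_{5} = 0  →  sig = [2:]
  • {0,2}:  v_{0} + v_{2} = v_{5}  →  sig = [2:1]
  • {0,3}:  v_{0} + v_{3} = v_{4}  →  sig = [2:1]
  • {1,2}:  v_{1} + v_{2} = v_{3}  →  sig = [2:1]
  • {1,5}:  v_{1} + v_{5} = v_{4}  →  sig = [2:1]
  • {3,4}:  v_{3} + v_{4} = v_{1}  →  sig = [2:1]
  • {4,5}:  v_{4} + v_{5} = v_{0}  →  sig = [2:1]
  • {0,1}:  v_{0} + v_{1} = 2·v_{4}  →  sig = [2:2]

Hence PRS(X_Σ) =
[[2:], [2:], [2:1], [2:1], [2:1], [2:1], [2:1], [2:1], [2:2]]


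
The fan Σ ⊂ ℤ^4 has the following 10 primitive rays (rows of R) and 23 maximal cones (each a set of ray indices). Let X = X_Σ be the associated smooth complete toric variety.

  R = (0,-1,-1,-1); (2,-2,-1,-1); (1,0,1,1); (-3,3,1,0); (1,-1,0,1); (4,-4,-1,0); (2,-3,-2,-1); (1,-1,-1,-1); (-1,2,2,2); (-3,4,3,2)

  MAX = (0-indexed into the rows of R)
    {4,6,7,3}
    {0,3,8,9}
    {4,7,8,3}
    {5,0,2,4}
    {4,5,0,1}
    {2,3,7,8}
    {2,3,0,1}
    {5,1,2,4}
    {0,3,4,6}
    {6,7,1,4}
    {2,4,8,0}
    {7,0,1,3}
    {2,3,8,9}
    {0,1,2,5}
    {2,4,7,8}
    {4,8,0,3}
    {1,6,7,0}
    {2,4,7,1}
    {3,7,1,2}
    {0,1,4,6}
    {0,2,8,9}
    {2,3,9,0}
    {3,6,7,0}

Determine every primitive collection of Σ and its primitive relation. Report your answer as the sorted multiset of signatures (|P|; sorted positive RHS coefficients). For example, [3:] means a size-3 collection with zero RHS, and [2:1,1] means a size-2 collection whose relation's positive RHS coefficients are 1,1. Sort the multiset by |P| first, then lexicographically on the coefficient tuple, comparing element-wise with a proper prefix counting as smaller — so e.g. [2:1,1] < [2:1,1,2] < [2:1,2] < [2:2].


Minimal non-faces — 20 found among 10 rays, 23 max cones:

  P={1,8}:  v_{1} + v_{8} = v_{2}  so sig = [2:1]
  P={6,8}:  v_{6} + v_{8} = v_{4}  so sig = [2:1]
  P={2,6}:  v_{2} + v_{6} = v_{1} + v_{4}  so sig = [2:1,1]
  P={3,5}:  v_{3} + v_{5} = v_{0} + v_{2}  so sig = [2:1,1]
  P={6,9}:  v_{6} + v_{9} = v_{0} + v_{8}  so sig = [2:1,1]
  P={7,9}:  v_{7} + v_{9} = v_{2} + v_{3}  so sig = [2:1,1]
  P={1,9}:  v_{1} + v_{9} = v_{0} + 2·v_{2} + v_{3}  so sig = [2:1,1,2]
  P={5,8}:  v_{5} + v_{8} = v_{0} + 2·v_{2} + v_{4}  so sig = [2:1,1,2]
  P={4,9}:  v_{4} + v_{9} = v_{0} + 2·v_{8}  so sig = [2:1,2]
  P={5,7}:  v_{5} + v_{7} = 2·v_{1} + v_{4}  so sig = [2:1,2]
  P={5,6}:  v_{5} + v_{6} = v_{0} + 2·v_{1} + 2·v_{4}  so sig = [2:1,2,2]
  P={5,9}:  v_{5} + v_{9} = 2·v_{0} + 2·v_{2} + v_{8}  so sig = [2:1,2,2]
  P={0,7,8}:  v_{0} + v_{7} + v_{8} = 0  so sig = [3:]
  P={1,3,4}:  v_{1} + v_{3} + v_{4} = 0  so sig = [3:]
  P={0,2,7}:  v_{0} + v_{2} + v_{7} = v_{1}  so sig = [3:1]
  P={0,4,7}:  v_{0} + v_{4} + v_{7} = v_{6}  so sig = [3:1]
  P={2,3,4}:  v_{2} + v_{3} + v_{4} = v_{8}  so sig = [3:1]
  P={1,3,6}:  v_{1} + v_{3} + v_{6} = v_{0} + v_{7}  so sig = [3:1,1]
  P={0,1,2,4}:  v_{0} + v_{1} + v_{2} + v_{4} = v_{5}  so sig = [4:1]
  P={0,2,3,8}:  v_{0} + v_{2} + v_{3} + v_{8} = v_{9}  so sig = [4:1]

so the primitive-relation signature multiset is
    |P|=2: 12 collections, coeffs (1), (1), (1,1), (1,1), (1,1), (1,1), (1,1,2), (1,1,2), (1,2), (1,2), (1,2,2), (1,2,2)
    |P|=3: 6 collections, coeffs (), (), (1), (1), (1), (1,1)
    |P|=4: 2 collections, coeffs (1), (1)


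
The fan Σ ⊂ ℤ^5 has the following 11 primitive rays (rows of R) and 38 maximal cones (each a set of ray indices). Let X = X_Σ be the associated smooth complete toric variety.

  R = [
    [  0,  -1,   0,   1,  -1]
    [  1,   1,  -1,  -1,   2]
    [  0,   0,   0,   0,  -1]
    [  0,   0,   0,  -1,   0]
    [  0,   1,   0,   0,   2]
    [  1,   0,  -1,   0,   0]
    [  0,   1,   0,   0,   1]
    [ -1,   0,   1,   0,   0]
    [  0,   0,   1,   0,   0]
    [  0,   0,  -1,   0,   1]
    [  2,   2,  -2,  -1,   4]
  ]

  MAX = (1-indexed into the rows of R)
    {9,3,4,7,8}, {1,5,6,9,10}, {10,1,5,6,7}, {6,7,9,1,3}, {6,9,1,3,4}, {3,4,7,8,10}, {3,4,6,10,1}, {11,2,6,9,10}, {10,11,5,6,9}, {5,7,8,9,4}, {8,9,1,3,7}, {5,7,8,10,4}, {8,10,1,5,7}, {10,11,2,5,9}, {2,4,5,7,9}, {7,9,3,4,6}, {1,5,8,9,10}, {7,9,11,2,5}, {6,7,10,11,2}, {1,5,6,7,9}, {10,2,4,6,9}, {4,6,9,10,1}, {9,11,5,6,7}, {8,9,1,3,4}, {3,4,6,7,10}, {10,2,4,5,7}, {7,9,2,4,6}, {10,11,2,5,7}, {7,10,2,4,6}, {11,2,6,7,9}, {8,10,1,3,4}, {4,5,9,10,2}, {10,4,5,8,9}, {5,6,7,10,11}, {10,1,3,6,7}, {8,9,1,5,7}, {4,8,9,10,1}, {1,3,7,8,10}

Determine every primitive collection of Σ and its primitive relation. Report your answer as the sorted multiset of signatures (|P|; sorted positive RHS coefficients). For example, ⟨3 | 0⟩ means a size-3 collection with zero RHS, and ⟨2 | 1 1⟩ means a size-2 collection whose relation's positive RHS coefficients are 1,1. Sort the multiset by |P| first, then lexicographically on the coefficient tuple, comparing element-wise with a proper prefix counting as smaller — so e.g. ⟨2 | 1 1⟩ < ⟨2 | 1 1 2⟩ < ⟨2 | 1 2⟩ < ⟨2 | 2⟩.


|primitive collections| = 15. Relations:

  P={6,8}:  v_{6} + v_{8} = 0  ⇒ sig = ⟨2 | 0⟩
  P={3,5}:  v_{3} + v_{5} = v_{7}  ⇒ sig = ⟨2 | 1⟩
  P={2,8}:  v_{2} + v_{8} = v_{4} + v_{5}  ⇒ sig = ⟨2 | 1 1⟩
  P={8,11}:  v_{8} + v_{11} = v_{2} + v_{5}  ⇒ sig = ⟨2 | 1 1⟩
  P={1,2}:  v_{1} + v_{2} = v_{6} + v_{9} + v_{10}  ⇒ sig = ⟨2 | 1 1 1⟩
  P={2,3}:  v_{2} + v_{3} = v_{4} + v_{6} + v_{7}  ⇒ sig = ⟨2 | 1 1 1⟩
  P={3,11}:  v_{3} + v_{11} = v_{2} + v_{6} + v_{7}  ⇒ sig = ⟨2 | 1 1 1⟩
  P={1,11}:  v_{1} + v_{11} = v_{5} + 2·v_{6} + v_{9} + v_{10}  ⇒ sig = ⟨2 | 1 1 1 2⟩
  P={4,11}:  v_{4} + v_{11} = 2·v_{2}  ⇒ sig = ⟨2 | 2⟩
  P={1,4,7}:  v_{1} + v_{4} + v_{7} = 0  ⇒ sig = ⟨3 | 0⟩
  P={3,9,10}:  v_{3} + v_{9} + v_{10} = 0  ⇒ sig = ⟨3 | 0⟩
  P={2,5,6}:  v_{2} + v_{5} + v_{6} = v_{11}  ⇒ sig = ⟨3 | 1⟩
  P={4,5,6}:  v_{4} + v_{5} + v_{6} = v_{2}  ⇒ sig = ⟨3 | 1⟩
  P={7,9,10}:  v_{7} + v_{9} + v_{10} = v_{5}  ⇒ sig = ⟨3 | 1⟩
  P={1,4,5}:  v_{1} + v_{4} + v_{5} = v_{9} + v_{10}  ⇒ sig = ⟨3 | 1 1⟩

Sorted signature multiset PRS(X):
    |P|=2: 9 collections, coeffs (), (1), (1,1), (1,1), (1,1,1), (1,1,1), (1,1,1), (1,1,1,2), (2)
    |P|=3: 6 collections, coeffs (), (), (1), (1), (1), (1,1)


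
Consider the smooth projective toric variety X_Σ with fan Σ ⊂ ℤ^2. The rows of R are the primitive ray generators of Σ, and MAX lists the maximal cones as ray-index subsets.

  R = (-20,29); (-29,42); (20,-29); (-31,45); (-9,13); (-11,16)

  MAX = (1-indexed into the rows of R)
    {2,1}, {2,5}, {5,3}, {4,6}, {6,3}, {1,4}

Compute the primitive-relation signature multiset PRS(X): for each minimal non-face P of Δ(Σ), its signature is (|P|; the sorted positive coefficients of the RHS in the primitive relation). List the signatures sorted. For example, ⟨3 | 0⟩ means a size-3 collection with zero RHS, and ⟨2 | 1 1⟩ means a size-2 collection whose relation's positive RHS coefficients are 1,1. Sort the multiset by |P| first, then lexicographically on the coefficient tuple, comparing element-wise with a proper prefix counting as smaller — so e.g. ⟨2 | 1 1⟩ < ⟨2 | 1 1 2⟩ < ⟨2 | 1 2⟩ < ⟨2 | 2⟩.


Primitive collections (9):

  P = {1,3}:  v_{1} + v_{3} = 0  ⇒ sig = ⟨2 | 0⟩
  P = {1,5}:  v_{1} + v_{5} = v_{2}  ⇒ sig = ⟨2 | 1⟩
  P = {1,6}:  v_{1} + v_{6} = v_{4}  ⇒ sig = ⟨2 | 1⟩
  P = {2,3}:  v_{2} + v_{3} = v_{5}  ⇒ sig = ⟨2 | 1⟩
  P = {3,4}:  v_{3} + v_{4} = v_{6}  ⇒ sig = ⟨2 | 1⟩
  P = {5,6}:  v_{5} + v_{6} = v_{1}  ⇒ sig = ⟨2 | 1⟩
  P = {2,6}:  v_{2} + v_{6} = 2·v_{1}  ⇒ sig = ⟨2 | 2⟩
  P = {4,5}:  v_{4} + v_{5} = 2·v_{1}  ⇒ sig = ⟨2 | 2⟩
  P = {2,4}:  v_{2} + v_{4} = 3·v_{1}  ⇒ sig = ⟨2 | 3⟩

so the primitive-relation signature multiset is
[⟨2 | 0⟩, ⟨2 | 1⟩, ⟨2 | 1⟩, ⟨2 | 1⟩, ⟨2 | 1⟩, ⟨2 | 1⟩, ⟨2 | 2⟩, ⟨2 | 2⟩, ⟨2 | 3⟩]


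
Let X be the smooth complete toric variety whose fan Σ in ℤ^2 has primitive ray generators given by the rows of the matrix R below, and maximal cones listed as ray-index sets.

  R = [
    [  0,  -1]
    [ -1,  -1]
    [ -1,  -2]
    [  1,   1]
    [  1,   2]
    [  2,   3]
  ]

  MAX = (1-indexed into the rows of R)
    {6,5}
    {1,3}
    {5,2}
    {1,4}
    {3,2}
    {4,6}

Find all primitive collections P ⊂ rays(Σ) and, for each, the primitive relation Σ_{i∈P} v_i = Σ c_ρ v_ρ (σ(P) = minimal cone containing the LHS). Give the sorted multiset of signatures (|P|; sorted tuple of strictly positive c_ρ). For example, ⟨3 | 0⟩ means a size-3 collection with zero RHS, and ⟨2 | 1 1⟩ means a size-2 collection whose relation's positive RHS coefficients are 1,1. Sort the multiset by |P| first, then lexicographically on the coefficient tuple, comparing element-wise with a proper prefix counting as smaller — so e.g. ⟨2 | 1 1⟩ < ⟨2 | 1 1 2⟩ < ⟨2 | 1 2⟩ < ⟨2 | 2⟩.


Primitive collections (9):

  {2,4}:  v_{2} + v_{4} = 0 ; sig = ⟨2 | 0⟩
  {3,5}:  v_{3} + v_{5} = 0 ; sig = ⟨2 | 0⟩
  {1,2}:  v_{1} + v_{2} = v_{3} ; sig = ⟨2 | 1⟩
  {1,5}:  v_{1} + v_{5} = v_{4} ; sig = ⟨2 | 1⟩
  {2,6}:  v_{2} + v_{6} = v_{5} ; sig = ⟨2 | 1⟩
  {3,4}:  v_{3} + v_{4} = v_{1} ; sig = ⟨2 | 1⟩
  {3,6}:  v_{3} + v_{6} = v_{4} ; sig = ⟨2 | 1⟩
  {4,5}:  v_{4} + v_{5} = v_{6} ; sig = ⟨2 | 1⟩
  {1,6}:  v_{1} + v_{6} = 2·v_{4} ; sig = ⟨2 | 2⟩

so the primitive-relation signature multiset is
{ ⟨2 | 0⟩ ×2,  ⟨2 | 1⟩ ×6,  ⟨2 | 2⟩ }


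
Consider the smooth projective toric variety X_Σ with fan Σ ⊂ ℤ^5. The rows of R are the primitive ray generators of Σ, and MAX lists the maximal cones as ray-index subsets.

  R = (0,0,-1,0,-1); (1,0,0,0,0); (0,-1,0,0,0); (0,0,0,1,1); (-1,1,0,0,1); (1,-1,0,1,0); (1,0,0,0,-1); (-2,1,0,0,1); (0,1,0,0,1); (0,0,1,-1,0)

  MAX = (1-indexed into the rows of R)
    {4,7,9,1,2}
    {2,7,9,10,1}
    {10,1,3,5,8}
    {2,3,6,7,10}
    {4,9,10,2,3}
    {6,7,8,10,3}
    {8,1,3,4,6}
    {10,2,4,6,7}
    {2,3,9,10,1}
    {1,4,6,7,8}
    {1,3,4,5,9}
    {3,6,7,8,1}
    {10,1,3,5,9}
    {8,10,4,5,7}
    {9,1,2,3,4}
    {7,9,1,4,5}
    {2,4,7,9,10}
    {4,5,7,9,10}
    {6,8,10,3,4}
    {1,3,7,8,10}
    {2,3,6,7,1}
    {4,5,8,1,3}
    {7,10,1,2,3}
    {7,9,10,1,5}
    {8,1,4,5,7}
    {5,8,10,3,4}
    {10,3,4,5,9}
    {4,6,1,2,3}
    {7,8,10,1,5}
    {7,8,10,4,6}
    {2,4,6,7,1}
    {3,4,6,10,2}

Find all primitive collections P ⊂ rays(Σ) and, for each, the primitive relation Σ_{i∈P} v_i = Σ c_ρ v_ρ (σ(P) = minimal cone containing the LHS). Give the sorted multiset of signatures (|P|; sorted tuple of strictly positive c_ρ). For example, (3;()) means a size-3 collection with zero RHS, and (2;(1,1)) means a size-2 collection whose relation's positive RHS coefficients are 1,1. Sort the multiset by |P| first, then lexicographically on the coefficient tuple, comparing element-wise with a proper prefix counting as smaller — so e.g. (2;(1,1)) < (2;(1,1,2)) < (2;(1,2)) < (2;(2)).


Δ(Σ) — 10 vertices, 10 min non-faces:

  P = {2,5}:  v_{2} + v_{5} = v_{9} ; sig = (2;(1))
  P = {2,8}:  v_{2} + v_{8} = v_{5} ; sig = (2;(1))
  P = {5,6}:  v_{5} + v_{6} = v_{4} ; sig = (2;(1))
  P = {6,9}:  v_{6} + v_{9} = v_{2} + v_{4} ; sig = (2;(1,1))
  P = {8,9}:  v_{8} + v_{9} = 2·v_{5} ; sig = (2;(2))
  P = {1,4,10}:  v_{1} + v_{4} + v_{10} = 0 ; sig = (3;())
  P = {3,5,7}:  v_{3} + v_{5} + v_{7} = 0 ; sig = (3;())
  P = {3,4,7}:  v_{3} + v_{4} + v_{7} = v_{6} ; sig = (3;(1))
  P = {3,7,9}:  v_{3} + v_{7} + v_{9} = v_{2} ; sig = (3;(1))
  P = {1,6,10}:  v_{1} + v_{6} + v_{10} = v_{3} + v_{7} ; sig = (3;(1,1))

Hence PRS(X_Σ) =
[(2;(1)), (2;(1)), (2;(1)), (2;(1,1)), (2;(2)), (3;()), (3;()), (3;(1)), (3;(1)), (3;(1,1))]


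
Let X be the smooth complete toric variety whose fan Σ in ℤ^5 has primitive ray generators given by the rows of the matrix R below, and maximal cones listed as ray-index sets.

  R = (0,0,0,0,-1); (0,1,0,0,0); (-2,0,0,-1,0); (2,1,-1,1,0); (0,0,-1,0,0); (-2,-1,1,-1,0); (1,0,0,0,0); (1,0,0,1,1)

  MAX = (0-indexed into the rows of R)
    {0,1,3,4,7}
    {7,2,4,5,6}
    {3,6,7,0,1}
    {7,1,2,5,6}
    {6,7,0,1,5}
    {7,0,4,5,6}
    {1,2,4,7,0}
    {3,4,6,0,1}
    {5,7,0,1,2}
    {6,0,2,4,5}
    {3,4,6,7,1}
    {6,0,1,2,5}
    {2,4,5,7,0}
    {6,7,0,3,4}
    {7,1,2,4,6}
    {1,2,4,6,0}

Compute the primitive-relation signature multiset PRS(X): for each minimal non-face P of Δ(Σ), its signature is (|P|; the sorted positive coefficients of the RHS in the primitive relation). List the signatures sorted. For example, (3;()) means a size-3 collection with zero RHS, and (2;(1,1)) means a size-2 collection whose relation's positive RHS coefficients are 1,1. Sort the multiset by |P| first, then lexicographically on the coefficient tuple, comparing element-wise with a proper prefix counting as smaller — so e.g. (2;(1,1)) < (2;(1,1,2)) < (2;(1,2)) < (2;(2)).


The 5 primitive collections of Σ (r=8, n=5):

  P = {3,5}:  v_{3} + v_{5} = 0  ⟹  sig = (2;())
  P = {2,3}:  v_{2} + v_{3} = v_{1} + v_{4}  ⟹  sig = (2;(1,1))
  P = {1,4,5}:  v_{1} + v_{4} + v_{5} = v_{2}  ⟹  sig = (3;(1))
  P = {0,2,6,7}:  v_{0} + v_{2} + v_{6} + v_{7} = 0  ⟹  sig = (4;())
  P = {0,1,4,6,7}:  v_{0} + v_{1} + v_{4} + v_{6} + v_{7} = v_{3}  ⟹  sig = (5;(1))

Hence PRS(X_Σ) =
    (2;())
    (2;(1,1))
    (3;(1))
    (4;())
    (5;(1))


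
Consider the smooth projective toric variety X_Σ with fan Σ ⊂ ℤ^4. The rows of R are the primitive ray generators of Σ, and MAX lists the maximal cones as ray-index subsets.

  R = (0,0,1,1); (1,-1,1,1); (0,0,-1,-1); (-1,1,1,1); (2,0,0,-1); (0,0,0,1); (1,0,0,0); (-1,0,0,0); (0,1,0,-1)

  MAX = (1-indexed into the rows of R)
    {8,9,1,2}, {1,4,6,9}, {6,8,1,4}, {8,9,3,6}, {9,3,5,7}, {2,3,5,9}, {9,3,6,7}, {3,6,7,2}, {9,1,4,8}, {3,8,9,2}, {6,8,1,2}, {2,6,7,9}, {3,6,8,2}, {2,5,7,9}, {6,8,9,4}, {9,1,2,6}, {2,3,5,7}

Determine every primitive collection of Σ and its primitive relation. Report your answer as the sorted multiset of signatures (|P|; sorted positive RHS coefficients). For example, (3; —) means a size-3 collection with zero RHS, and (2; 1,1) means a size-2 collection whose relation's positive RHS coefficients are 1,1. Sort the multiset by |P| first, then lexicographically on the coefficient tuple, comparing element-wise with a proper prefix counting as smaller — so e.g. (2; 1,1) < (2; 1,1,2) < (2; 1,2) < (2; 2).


Minimal non-faces — 14 found among 9 rays, 17 max cones:

  {1,3}:  v_{1} + v_{3} = 0 — sig = (2; —)
  {7,8}:  v_{7} + v_{8} = 0 — sig = (2; —)
  {1,5}:  v_{1} + v_{5} = v_{2} + v_{7} + v_{9} — sig = (2; 1,1,1)
  {1,7}:  v_{1} + v_{7} = v_{2} + v_{6} + v_{9} — sig = (2; 1,1,1)
  {3,4}:  v_{3} + v_{4} = v_{6} + v_{8} + v_{9} — sig = (2; 1,1,1)
  {4,7}:  v_{4} + v_{7} = v_{1} + v_{6} + v_{9} — sig = (2; 1,1,1)
  {5,8}:  v_{5} + v_{8} = v_{2} + v_{3} + v_{9} — sig = (2; 1,1,1)
  {4,5}:  v_{4} + v_{5} = v_{2} + v_{6} + 2·v_{9} — sig = (2; 1,1,2)
  {2,4}:  v_{2} + v_{4} = 2·v_{1} — sig = (2; 2)
  {5,6}:  v_{5} + v_{6} = 2·v_{7} — sig = (2; 2)
  {1,6,8,9}:  v_{1} + v_{6} + v_{8} + v_{9} = v_{4} — sig = (4; 1)
  {2,3,6,9}:  v_{2} + v_{3} + v_{6} + v_{9} = v_{7} — sig = (4; 1)
  {2,3,7,9}:  v_{2} + v_{3} + v_{7} + v_{9} = v_{5} — sig = (4; 1)
  {2,6,8,9}:  v_{2} + v_{6} + v_{8} + v_{9} = v_{1} — sig = (4; 1)

Hence PRS(X_Σ) =
{ (2; —) ×2,  (2; 1,1,1) ×5,  (2; 1,1,2),  (2; 2) ×2,  (4; 1) ×4 }


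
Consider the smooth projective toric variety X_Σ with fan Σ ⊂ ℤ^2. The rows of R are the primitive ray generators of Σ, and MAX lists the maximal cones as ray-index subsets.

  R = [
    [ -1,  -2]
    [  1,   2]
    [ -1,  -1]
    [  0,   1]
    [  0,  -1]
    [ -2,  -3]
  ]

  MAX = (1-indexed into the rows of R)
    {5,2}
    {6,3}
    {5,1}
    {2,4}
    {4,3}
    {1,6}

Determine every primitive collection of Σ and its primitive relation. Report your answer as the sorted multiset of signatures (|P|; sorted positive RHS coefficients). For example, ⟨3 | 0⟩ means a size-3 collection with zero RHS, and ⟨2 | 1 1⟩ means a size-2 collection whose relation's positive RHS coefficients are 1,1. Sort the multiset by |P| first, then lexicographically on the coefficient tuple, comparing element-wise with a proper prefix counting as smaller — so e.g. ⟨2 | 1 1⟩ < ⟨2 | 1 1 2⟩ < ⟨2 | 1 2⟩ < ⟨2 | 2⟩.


|primitive collections| = 9. Relations:

  • {1,2}:  v_{1} + v_{2} = 0  ⇒ sig = ⟨2 | 0⟩
  • {4,5}:  v_{4} + v_{5} = 0  ⇒ sig = ⟨2 | 0⟩
  • {1,3}:  v_{1} + v_{3} = v_{6}  ⇒ sig = ⟨2 | 1⟩
  • {1,4}:  v_{1} + v_{4} = v_{3}  ⇒ sig = ⟨2 | 1⟩
  • {2,3}:  v_{2} + v_{3} = v_{4}  ⇒ sig = ⟨2 | 1⟩
  • {2,6}:  v_{2} + v_{6} = v_{3}  ⇒ sig = ⟨2 | 1⟩
  • {3,5}:  v_{3} + v_{5} = v_{1}  ⇒ sig = ⟨2 | 1⟩
  • {4,6}:  v_{4} + v_{6} = 2·v_{3}  ⇒ sig = ⟨2 | 2⟩
  • {5,6}:  v_{5} + v_{6} = 2·v_{1}  ⇒ sig = ⟨2 | 2⟩

Signatures (|P|; sorted positive RHS coefficients), sorted:
    ⟨2 | 0⟩
    ⟨2 | 0⟩
    ⟨2 | 1⟩
    ⟨2 | 1⟩
    ⟨2 | 1⟩
    ⟨2 | 1⟩
    ⟨2 | 1⟩
    ⟨2 | 2⟩
    ⟨2 | 2⟩


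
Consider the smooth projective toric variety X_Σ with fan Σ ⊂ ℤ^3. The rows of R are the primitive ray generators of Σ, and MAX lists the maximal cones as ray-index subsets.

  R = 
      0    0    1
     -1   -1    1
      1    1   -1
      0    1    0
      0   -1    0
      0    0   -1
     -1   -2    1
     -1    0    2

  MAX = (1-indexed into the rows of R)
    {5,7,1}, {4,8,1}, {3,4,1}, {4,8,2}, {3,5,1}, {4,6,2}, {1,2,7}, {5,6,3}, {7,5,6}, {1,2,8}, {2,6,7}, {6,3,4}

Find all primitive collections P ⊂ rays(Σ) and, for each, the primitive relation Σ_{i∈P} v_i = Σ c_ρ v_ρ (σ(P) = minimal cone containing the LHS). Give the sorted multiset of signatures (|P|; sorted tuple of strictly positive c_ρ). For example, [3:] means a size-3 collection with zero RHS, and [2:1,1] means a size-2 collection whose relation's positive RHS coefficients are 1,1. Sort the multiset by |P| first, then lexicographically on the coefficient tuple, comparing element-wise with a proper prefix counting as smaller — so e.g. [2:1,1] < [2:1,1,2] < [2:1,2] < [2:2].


11 minimal non-faces of Δ(Σ) (on 8 rays):

  • {1,6}:  v_{1} + v_{6} = 0  →  sig = [2:]
  • {2,3}:  v_{2} + v_{3} = 0  →  sig = [2:]
  • {4,5}:  v_{4} + v_{5} = 0  →  sig = [2:]
  • {2,5}:  v_{2} + v_{5} = v_{7}  →  sig = [2:1]
  • {3,7}:  v_{3} + v_{7} = v_{5}  →  sig = [2:1]
  • {4,7}:  v_{4} + v_{7} = v_{2}  →  sig = [2:1]
  • {3,8}:  v_{3} + v_{8} = v_{1} + v_{4}  →  sig = [2:1,1]
  • {5,8}:  v_{5} + v_{8} = v_{1} + v_{2}  →  sig = [2:1,1]
  • {6,8}:  v_{6} + v_{8} = v_{2} + v_{4}  →  sig = [2:1,1]
  • {7,8}:  v_{7} + v_{8} = v_{1} + 2·v_{2}  →  sig = [2:1,2]
  • {1,2,4}:  v_{1} + v_{2} + v_{4} = v_{8}  →  sig = [3:1]

so the primitive-relation signature multiset is
{ [2:] ×3,  [2:1] ×3,  [2:1,1] ×3,  [2:1,2],  [3:1] }


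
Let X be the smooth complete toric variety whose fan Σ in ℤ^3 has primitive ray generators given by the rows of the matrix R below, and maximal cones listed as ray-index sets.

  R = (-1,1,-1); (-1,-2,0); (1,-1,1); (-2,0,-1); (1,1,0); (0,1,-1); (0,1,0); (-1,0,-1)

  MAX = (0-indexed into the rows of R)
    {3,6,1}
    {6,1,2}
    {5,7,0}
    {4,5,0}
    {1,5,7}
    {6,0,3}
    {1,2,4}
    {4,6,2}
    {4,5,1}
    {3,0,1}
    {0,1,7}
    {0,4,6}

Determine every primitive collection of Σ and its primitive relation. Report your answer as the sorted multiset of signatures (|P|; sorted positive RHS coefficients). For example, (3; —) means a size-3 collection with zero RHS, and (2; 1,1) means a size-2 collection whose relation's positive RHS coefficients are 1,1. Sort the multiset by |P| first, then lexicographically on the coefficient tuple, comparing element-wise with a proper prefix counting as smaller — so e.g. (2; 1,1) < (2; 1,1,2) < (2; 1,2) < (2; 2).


14 minimal non-faces of Δ(Σ) (on 8 rays):

  {0,2}:  v_{0} + v_{2} = 0  so sig = (2; —)
  {3,4}:  v_{3} + v_{4} = v_{0}  so sig = (2; 1)
  {4,7}:  v_{4} + v_{7} = v_{5}  so sig = (2; 1)
  {6,7}:  v_{6} + v_{7} = v_{0}  so sig = (2; 1)
  {2,3}:  v_{2} + v_{3} = v_{1} + v_{6}  so sig = (2; 1,1)
  {2,7}:  v_{2} + v_{7} = v_{1} + v_{4}  so sig = (2; 1,1)
  {3,5}:  v_{3} + v_{5} = v_{0} + v_{7}  so sig = (2; 1,1)
  {5,6}:  v_{5} + v_{6} = v_{0} + v_{4}  so sig = (2; 1,1)
  {2,5}:  v_{2} + v_{5} = v_{1} + 2·v_{4}  so sig = (2; 1,2)
  {3,7}:  v_{3} + v_{7} = 2·v_{0} + v_{1}  so sig = (2; 1,2)
  {1,4,6}:  v_{1} + v_{4} + v_{6} = 0  so sig = (3; —)
  {0,1,4}:  v_{0} + v_{1} + v_{4} = v_{7}  so sig = (3; 1)
  {0,1,6}:  v_{0} + v_{1} + v_{6} = v_{3}  so sig = (3; 1)
  {0,1,5}:  v_{0} + v_{1} + v_{5} = 2·v_{7}  so sig = (3; 2)

Hence PRS(X_Σ) =
{ (2; —),  (2; 1) ×3,  (2; 1,1) ×4,  (2; 1,2) ×2,  (3; —),  (3; 1) ×2,  (3; 2) }


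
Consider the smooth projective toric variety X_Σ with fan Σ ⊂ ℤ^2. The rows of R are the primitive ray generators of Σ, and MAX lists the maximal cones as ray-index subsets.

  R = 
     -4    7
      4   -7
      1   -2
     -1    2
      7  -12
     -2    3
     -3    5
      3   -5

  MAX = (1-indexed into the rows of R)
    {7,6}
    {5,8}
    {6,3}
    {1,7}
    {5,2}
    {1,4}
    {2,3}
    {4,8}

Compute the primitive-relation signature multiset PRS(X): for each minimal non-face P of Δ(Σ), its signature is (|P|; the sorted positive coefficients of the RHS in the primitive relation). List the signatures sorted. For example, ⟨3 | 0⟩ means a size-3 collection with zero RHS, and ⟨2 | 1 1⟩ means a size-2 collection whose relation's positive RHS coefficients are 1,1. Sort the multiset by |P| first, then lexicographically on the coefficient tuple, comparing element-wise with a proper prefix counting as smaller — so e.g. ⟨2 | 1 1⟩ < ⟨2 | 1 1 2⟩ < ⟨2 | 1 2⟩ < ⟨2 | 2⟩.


|primitive collections| = 20. Relations:

  • {1,2}:  v_{1} + v_{2} = 0  so sig = ⟨2 | 0⟩
  • {3,4}:  v_{3} + v_{4} = 0  so sig = ⟨2 | 0⟩
  • {7,8}:  v_{7} + v_{8} = 0  so sig = ⟨2 | 0⟩
  • {1,3}:  v_{1} + v_{3} = v_{7}  so sig = ⟨2 | 1⟩
  • {1,5}:  v_{1} + v_{5} = v_{8}  so sig = ⟨2 | 1⟩
  • {1,8}:  v_{1} + v_{8} = v_{4}  so sig = ⟨2 | 1⟩
  • {2,4}:  v_{2} + v_{4} = v_{8}  so sig = ⟨2 | 1⟩
  • {2,7}:  v_{2} + v_{7} = v_{3}  so sig = ⟨2 | 1⟩
  • {2,8}:  v_{2} + v_{8} = v_{5}  so sig = ⟨2 | 1⟩
  • {3,7}:  v_{3} + v_{7} = v_{6}  so sig = ⟨2 | 1⟩
  • {3,8}:  v_{3} + v_{8} = v_{2}  so sig = ⟨2 | 1⟩
  • {4,6}:  v_{4} + v_{6} = v_{7}  so sig = ⟨2 | 1⟩
  • {4,7}:  v_{4} + v_{7} = v_{1}  so sig = ⟨2 | 1⟩
  • {5,7}:  v_{5} + v_{7} = v_{2}  so sig = ⟨2 | 1⟩
  • {6,8}:  v_{6} + v_{8} = v_{3}  so sig = ⟨2 | 1⟩
  • {5,6}:  v_{5} + v_{6} = v_{2} + v_{3}  so sig = ⟨2 | 1 1⟩
  • {1,6}:  v_{1} + v_{6} = 2·v_{7}  so sig = ⟨2 | 2⟩
  • {2,6}:  v_{2} + v_{6} = 2·v_{3}  so sig = ⟨2 | 2⟩
  • {3,5}:  v_{3} + v_{5} = 2·v_{2}  so sig = ⟨2 | 2⟩
  • {4,5}:  v_{4} + v_{5} = 2·v_{8}  so sig = ⟨2 | 2⟩

so the primitive-relation signature multiset is
{ ⟨2 | 0⟩ ×3,  ⟨2 | 1⟩ ×12,  ⟨2 | 1 1⟩,  ⟨2 | 2⟩ ×4 }


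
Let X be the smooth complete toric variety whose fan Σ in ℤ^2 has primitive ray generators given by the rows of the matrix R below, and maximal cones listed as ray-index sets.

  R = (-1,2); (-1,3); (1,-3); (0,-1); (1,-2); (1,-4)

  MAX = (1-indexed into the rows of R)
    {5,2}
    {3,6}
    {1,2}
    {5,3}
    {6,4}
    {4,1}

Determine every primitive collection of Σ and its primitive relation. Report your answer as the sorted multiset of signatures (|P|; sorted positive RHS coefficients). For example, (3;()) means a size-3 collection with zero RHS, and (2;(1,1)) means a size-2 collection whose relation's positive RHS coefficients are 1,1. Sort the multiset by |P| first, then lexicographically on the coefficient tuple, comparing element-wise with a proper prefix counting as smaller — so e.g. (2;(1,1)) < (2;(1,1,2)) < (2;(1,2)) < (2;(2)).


The 9 primitive collections of Σ (r=6, n=2):

  P = {1,5}:  v_{1} + v_{5} = 0 ; sig = (2;())
  P = {2,3}:  v_{2} + v_{3} = 0 ; sig = (2;())
  P = {1,3}:  v_{1} + v_{3} = v_{4} ; sig = (2;(1))
  P = {2,4}:  v_{2} + v_{4} = v_{1} ; sig = (2;(1))
  P = {2,6}:  v_{2} + v_{6} = v_{4} ; sig = (2;(1))
  P = {3,4}:  v_{3} + v_{4} = v_{6} ; sig = (2;(1))
  P = {4,5}:  v_{4} + v_{5} = v_{3} ; sig = (2;(1))
  P = {1,6}:  v_{1} + v_{6} = 2·v_{4} ; sig = (2;(2))
  P = {5,6}:  v_{5} + v_{6} = 2·v_{3} ; sig = (2;(2))

Signatures (|P|; sorted positive RHS coefficients), sorted:
[(2;()), (2;()), (2;(1)), (2;(1)), (2;(1)), (2;(1)), (2;(1)), (2;(2)), (2;(2))]


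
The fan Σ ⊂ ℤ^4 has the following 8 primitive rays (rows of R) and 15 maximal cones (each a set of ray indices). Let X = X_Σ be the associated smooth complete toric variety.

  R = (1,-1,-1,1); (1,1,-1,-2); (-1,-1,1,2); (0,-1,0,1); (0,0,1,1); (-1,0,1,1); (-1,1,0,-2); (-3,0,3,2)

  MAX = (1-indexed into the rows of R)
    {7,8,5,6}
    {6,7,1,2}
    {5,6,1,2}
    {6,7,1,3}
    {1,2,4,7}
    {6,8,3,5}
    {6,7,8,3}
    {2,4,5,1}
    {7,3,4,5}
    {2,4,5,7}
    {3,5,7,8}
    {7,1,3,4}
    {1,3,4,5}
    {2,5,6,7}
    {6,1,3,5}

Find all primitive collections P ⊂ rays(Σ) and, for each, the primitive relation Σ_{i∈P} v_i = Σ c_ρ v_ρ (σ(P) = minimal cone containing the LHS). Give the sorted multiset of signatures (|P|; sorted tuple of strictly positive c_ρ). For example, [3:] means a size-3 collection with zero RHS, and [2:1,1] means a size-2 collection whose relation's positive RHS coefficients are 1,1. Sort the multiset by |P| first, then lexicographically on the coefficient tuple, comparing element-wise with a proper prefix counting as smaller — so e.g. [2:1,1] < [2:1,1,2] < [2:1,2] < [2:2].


Δ(Σ) — 8 vertices, 7 min non-faces:

  • {2,3}:  v_{2} + v_{3} = 0  so sig = [2:]
  • {4,6}:  v_{4} + v_{6} = v_{3}  so sig = [2:1]
  • {1,8}:  v_{1} + v_{8} = v_{3} + v_{6}  so sig = [2:1,1]
  • {2,8}:  v_{2} + v_{8} = v_{5} + v_{6} + v_{7}  so sig = [2:1,1,1]
  • {4,8}:  v_{4} + v_{8} = 2·v_{3} + v_{5} + v_{7}  so sig = [2:1,1,2]
  • {1,5,7}:  v_{1} + v_{5} + v_{7} = 0  so sig = [3:]
  • {3,5,6,7}:  v_{3} + v_{5} + v_{6} + v_{7} = v_{8}  so sig = [4:1]

so the primitive-relation signature multiset is
[[2:], [2:1], [2:1,1], [2:1,1,1], [2:1,1,2], [3:], [4:1]]


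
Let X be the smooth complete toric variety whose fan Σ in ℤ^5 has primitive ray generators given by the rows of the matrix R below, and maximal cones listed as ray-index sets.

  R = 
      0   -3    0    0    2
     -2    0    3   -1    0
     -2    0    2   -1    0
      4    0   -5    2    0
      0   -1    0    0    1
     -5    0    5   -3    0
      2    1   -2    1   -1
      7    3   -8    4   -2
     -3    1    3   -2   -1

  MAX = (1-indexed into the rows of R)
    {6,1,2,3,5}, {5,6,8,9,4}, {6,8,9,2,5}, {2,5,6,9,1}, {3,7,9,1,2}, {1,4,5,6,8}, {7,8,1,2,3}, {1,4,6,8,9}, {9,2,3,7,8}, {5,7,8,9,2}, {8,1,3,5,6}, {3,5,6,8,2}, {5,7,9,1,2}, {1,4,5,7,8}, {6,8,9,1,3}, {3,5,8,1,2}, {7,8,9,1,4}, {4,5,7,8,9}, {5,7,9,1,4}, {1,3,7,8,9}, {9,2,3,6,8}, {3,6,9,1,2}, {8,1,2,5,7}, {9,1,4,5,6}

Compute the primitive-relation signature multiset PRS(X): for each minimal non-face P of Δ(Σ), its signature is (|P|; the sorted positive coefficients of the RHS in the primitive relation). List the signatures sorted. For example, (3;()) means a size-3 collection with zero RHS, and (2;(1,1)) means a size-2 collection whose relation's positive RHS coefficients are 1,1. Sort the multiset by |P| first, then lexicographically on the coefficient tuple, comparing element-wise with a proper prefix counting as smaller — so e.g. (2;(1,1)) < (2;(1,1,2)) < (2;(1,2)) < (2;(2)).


8 minimal non-faces of Δ(Σ) (on 9 rays):

  P = {6,7}:  v_{6} + v_{7} = v_{9}  ⟹  sig = (2;(1))
  P = {2,4}:  v_{2} + v_{4} = v_{5} + v_{7}  ⟹  sig = (2;(1,1))
  P = {3,4}:  v_{3} + v_{4} = v_{1} + v_{6} + v_{8}  ⟹  sig = (2;(1,1,1))
  P = {3,5,7}:  v_{3} + v_{5} + v_{7} = 0  ⟹  sig = (3;())
  P = {3,5,9}:  v_{3} + v_{5} + v_{9} = v_{6}  ⟹  sig = (3;(1))
  P = {1,2,6,8}:  v_{1} + v_{2} + v_{6} + v_{8} = 0  ⟹  sig = (4;())
  P = {1,2,8,9}:  v_{1} + v_{2} + v_{8} + v_{9} = v_{7}  ⟹  sig = (4;(1))
  P = {1,5,8,9}:  v_{1} + v_{5} + v_{8} + v_{9} = v_{4}  ⟹  sig = (4;(1))

Signatures (|P|; sorted positive RHS coefficients), sorted:
    |P|=2: 3 collections, coeffs (1), (1,1), (1,1,1)
    |P|=3: 2 collections, coeffs (), (1)
    |P|=4: 3 collections, coeffs (), (1), (1)
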